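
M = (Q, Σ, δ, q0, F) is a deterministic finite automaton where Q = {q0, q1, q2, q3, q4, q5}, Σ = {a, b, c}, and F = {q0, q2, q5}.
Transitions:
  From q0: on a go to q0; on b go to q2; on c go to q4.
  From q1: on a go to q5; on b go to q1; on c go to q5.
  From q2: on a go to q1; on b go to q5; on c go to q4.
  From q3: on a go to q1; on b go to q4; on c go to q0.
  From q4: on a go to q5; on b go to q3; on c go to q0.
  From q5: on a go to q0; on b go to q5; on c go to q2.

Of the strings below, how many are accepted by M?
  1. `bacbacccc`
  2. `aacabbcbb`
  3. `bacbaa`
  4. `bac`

4

`bacbacccc`: accepted
`aacabbcbb`: accepted
`bacbaa`: accepted
`bac`: accepted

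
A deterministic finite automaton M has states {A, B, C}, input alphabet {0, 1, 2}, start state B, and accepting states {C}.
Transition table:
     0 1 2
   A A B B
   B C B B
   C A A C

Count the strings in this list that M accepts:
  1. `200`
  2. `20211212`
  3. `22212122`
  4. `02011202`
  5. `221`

`200`: rejected
`20211212`: rejected
`22212122`: rejected
`02011202`: accepted
`221`: rejected

1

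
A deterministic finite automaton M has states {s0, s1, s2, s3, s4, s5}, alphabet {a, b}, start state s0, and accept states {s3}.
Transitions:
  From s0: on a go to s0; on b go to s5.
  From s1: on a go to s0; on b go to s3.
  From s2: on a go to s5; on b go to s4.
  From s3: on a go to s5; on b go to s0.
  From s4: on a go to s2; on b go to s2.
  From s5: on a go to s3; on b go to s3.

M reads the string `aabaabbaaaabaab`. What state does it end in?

s3

s0 --a--> s0
s0 --a--> s0
s0 --b--> s5
s5 --a--> s3
s3 --a--> s5
s5 --b--> s3
s3 --b--> s0
s0 --a--> s0
s0 --a--> s0
s0 --a--> s0
s0 --a--> s0
s0 --b--> s5
s5 --a--> s3
s3 --a--> s5
s5 --b--> s3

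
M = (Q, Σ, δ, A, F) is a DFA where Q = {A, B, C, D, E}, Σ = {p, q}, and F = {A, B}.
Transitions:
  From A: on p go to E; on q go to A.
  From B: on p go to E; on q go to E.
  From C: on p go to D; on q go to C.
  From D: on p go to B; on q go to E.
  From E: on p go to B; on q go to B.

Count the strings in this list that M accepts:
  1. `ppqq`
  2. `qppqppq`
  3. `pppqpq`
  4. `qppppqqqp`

4

`ppqq`: accepted
`qppqppq`: accepted
`pppqpq`: accepted
`qppppqqqp`: accepted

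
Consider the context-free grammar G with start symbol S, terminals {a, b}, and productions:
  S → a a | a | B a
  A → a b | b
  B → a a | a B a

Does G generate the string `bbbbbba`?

no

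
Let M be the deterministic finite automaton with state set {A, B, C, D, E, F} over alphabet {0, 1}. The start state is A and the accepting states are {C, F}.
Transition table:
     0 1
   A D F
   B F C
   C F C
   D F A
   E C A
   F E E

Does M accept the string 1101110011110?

rejected

A --1--> F
F --1--> E
E --0--> C
C --1--> C
C --1--> C
C --1--> C
C --0--> F
F --0--> E
E --1--> A
A --1--> F
F --1--> E
E --1--> A
A --0--> D
End in state D, which is not an accepting state.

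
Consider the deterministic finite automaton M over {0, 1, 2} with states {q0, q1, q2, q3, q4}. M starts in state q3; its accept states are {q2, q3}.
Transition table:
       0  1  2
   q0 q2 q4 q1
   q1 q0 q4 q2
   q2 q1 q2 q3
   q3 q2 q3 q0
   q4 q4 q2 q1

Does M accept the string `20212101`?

accepted

q3 --2--> q0
q0 --0--> q2
q2 --2--> q3
q3 --1--> q3
q3 --2--> q0
q0 --1--> q4
q4 --0--> q4
q4 --1--> q2
End in state q2, which is an accepting state.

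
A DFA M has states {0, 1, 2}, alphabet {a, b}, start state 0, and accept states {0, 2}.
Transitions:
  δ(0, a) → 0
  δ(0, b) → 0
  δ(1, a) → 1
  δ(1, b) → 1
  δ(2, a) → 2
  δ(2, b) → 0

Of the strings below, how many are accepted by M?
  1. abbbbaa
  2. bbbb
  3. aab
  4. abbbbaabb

4

abbbbaa: accepted
bbbb: accepted
aab: accepted
abbbbaabb: accepted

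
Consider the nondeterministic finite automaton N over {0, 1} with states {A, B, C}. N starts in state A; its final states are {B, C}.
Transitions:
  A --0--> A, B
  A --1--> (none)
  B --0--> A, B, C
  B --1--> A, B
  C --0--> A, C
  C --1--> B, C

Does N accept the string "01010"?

Start: {A}
read 0: {A, B}
read 1: {A, B}
read 0: {A, B, C}
read 1: {A, B, C}
read 0: {A, B, C}
Reachable ∩ accepting = {B, C} — nonempty.

accepted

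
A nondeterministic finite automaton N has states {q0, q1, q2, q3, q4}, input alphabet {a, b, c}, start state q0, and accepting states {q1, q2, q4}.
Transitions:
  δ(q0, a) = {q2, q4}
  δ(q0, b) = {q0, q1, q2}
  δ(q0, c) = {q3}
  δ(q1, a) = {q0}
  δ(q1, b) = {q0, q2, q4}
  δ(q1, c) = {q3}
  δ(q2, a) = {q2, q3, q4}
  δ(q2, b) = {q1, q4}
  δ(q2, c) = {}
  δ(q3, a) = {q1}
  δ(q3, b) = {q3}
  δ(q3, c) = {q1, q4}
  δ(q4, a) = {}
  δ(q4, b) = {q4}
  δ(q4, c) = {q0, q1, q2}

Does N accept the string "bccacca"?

Start: {q0}
read b: {q0, q1, q2}
read c: {q3}
read c: {q1, q4}
read a: {q0}
read c: {q3}
read c: {q1, q4}
read a: {q0}
Reachable ∩ accepting = {} — empty.

rejected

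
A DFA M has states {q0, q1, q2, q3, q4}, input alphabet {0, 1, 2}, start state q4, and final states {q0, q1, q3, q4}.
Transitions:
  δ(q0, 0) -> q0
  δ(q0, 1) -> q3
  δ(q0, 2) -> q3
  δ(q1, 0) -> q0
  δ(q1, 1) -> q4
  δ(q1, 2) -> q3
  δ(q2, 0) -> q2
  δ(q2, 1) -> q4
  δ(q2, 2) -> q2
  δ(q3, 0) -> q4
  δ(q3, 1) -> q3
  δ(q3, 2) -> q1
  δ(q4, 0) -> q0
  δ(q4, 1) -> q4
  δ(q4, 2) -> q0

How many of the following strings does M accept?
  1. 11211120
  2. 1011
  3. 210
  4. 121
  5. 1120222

5

11211120: accepted
1011: accepted
210: accepted
121: accepted
1120222: accepted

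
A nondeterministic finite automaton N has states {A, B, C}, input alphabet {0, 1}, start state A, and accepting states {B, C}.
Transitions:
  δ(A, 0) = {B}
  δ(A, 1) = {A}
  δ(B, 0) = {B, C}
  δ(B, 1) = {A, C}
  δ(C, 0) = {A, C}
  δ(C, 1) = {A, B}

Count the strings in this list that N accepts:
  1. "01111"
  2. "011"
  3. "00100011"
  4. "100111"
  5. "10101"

"01111": accepted
"011": accepted
"00100011": accepted
"100111": accepted
"10101": accepted

5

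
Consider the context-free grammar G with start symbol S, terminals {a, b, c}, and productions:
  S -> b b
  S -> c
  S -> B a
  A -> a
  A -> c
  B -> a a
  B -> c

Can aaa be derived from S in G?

yes

S ⇒ Ba ⇒ aaa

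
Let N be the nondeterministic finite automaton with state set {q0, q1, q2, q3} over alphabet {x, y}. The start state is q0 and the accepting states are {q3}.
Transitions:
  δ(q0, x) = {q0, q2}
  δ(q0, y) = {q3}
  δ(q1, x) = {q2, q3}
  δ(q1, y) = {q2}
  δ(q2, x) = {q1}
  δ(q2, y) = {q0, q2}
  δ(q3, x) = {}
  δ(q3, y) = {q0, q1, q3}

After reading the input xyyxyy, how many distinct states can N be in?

4

Start: {q0}
read x: {q0, q2}
read y: {q0, q2, q3}
read y: {q0, q1, q2, q3}
read x: {q0, q1, q2, q3}
read y: {q0, q1, q2, q3}
read y: {q0, q1, q2, q3}
Final reachable set {q0, q1, q2, q3} has 4 states.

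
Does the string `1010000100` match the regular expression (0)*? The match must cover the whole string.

1010000100 cannot be split into zero or more pieces each matching 0.

no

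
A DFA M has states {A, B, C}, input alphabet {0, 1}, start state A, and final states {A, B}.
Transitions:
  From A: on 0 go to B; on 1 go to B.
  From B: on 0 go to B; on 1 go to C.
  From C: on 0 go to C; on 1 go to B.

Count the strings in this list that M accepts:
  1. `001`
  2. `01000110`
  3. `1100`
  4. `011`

1

`001`: rejected
`01000110`: rejected
`1100`: rejected
`011`: accepted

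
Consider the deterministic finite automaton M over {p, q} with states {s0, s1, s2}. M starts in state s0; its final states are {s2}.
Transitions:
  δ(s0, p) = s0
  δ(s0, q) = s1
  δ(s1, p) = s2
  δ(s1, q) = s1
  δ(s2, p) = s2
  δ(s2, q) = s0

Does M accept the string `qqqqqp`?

s0 --q--> s1
s1 --q--> s1
s1 --q--> s1
s1 --q--> s1
s1 --q--> s1
s1 --p--> s2
End in state s2, which is an accepting state.

accepted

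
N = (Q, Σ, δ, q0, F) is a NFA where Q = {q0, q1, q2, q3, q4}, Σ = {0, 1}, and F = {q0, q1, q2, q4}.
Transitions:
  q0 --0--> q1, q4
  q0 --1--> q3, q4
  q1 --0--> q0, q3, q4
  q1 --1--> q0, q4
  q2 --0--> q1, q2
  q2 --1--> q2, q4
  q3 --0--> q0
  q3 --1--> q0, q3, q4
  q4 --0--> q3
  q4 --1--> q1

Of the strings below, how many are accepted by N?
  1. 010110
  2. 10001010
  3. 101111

3

010110: accepted
10001010: accepted
101111: accepted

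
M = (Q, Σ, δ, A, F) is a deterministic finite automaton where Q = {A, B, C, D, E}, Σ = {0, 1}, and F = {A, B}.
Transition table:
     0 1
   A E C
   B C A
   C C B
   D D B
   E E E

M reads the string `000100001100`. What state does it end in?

A --0--> E
E --0--> E
E --0--> E
E --1--> E
E --0--> E
E --0--> E
E --0--> E
E --0--> E
E --1--> E
E --1--> E
E --0--> E
E --0--> E

E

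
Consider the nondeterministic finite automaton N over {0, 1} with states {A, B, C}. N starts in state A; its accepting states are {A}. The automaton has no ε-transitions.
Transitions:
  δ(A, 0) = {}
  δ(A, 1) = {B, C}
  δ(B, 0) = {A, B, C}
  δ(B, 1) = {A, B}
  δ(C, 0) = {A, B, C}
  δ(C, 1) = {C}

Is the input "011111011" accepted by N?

Start: {A}
read 0: {}
The reachable set is empty and stays empty for the remaining 8 symbols.
Reachable ∩ accepting = {} — empty.

rejected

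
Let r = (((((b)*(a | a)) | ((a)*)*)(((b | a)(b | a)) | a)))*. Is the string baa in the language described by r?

yes

Split into 2 pieces ba · a; each matches ((((b)*(a|a))|((a)*)*)(((b|a)(b|a))|a)).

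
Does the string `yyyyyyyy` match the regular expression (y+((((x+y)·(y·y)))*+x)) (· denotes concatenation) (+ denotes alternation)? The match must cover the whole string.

Neither y nor ((((x+y)·(y·y)))*+x) matches yyyyyyyy.

no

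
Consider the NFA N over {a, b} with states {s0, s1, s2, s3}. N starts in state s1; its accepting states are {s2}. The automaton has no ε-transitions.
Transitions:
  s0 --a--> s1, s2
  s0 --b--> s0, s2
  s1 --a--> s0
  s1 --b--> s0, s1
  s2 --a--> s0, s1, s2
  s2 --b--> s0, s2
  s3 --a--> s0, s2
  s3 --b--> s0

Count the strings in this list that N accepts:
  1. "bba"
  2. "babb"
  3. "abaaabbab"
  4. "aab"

4

"bba": accepted
"babb": accepted
"abaaabbab": accepted
"aab": accepted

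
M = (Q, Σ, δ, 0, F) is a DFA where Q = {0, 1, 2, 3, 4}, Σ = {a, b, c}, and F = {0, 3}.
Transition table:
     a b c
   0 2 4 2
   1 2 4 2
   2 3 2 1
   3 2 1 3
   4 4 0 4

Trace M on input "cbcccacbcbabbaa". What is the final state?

0 --c--> 2
2 --b--> 2
2 --c--> 1
1 --c--> 2
2 --c--> 1
1 --a--> 2
2 --c--> 1
1 --b--> 4
4 --c--> 4
4 --b--> 0
0 --a--> 2
2 --b--> 2
2 --b--> 2
2 --a--> 3
3 --a--> 2

2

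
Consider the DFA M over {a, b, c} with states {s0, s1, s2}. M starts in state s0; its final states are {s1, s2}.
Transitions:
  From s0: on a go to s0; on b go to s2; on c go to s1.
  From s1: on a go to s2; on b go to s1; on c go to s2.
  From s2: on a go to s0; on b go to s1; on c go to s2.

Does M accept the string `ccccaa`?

rejected

s0 --c--> s1
s1 --c--> s2
s2 --c--> s2
s2 --c--> s2
s2 --a--> s0
s0 --a--> s0
End in state s0, which is not an accepting state.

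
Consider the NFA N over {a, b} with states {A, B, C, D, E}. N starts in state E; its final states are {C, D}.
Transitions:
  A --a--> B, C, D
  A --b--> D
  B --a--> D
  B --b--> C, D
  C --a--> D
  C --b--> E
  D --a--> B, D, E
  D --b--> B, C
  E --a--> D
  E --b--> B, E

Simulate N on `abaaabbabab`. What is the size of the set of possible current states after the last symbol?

4

Start: {E}
read a: {D}
read b: {B, C}
read a: {D}
read a: {B, D, E}
read a: {B, D, E}
read b: {B, C, D, E}
read b: {B, C, D, E}
read a: {B, D, E}
read b: {B, C, D, E}
read a: {B, D, E}
read b: {B, C, D, E}
Final reachable set {B, C, D, E} has 4 states.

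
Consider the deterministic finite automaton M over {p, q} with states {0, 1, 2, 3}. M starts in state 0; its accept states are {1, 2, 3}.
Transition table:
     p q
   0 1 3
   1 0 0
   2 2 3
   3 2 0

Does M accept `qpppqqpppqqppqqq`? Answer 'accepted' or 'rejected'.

accepted

0 --q--> 3
3 --p--> 2
2 --p--> 2
2 --p--> 2
2 --q--> 3
3 --q--> 0
0 --p--> 1
1 --p--> 0
0 --p--> 1
1 --q--> 0
0 --q--> 3
3 --p--> 2
2 --p--> 2
2 --q--> 3
3 --q--> 0
0 --q--> 3
End in state 3, which is an accepting state.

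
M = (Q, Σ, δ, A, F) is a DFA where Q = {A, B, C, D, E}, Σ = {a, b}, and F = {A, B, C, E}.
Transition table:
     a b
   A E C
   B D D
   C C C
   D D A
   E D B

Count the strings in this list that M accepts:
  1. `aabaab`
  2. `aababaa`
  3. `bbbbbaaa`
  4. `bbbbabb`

`aabaab`: accepted
`aababaa`: rejected
`bbbbbaaa`: accepted
`bbbbabb`: accepted

3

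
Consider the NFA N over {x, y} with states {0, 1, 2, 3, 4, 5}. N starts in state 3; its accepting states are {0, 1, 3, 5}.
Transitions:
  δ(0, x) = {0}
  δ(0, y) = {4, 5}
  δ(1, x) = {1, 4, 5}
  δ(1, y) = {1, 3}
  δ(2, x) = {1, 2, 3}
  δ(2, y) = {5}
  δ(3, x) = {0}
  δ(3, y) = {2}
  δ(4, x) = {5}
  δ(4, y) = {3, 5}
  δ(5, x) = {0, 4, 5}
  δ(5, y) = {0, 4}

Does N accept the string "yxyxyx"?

Start: {3}
read y: {2}
read x: {1, 2, 3}
read y: {1, 2, 3, 5}
read x: {0, 1, 2, 3, 4, 5}
read y: {0, 1, 2, 3, 4, 5}
read x: {0, 1, 2, 3, 4, 5}
Reachable ∩ accepting = {0, 1, 3, 5} — nonempty.

accepted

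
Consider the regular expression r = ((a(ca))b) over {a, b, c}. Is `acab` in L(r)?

Split as aca·b: (a(ca)) matches aca and b matches b.

yes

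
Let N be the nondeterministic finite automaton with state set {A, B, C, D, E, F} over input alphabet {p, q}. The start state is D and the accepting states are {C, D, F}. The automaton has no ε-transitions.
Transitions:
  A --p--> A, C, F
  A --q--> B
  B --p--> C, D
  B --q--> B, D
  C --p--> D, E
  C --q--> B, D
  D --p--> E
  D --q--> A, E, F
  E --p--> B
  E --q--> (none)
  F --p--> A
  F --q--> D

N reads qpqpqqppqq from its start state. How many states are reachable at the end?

5

Start: {D}
read q: {A, E, F}
read p: {A, B, C, F}
read q: {B, D}
read p: {C, D, E}
read q: {A, B, D, E, F}
read q: {A, B, D, E, F}
read p: {A, B, C, D, E, F}
read p: {A, B, C, D, E, F}
read q: {A, B, D, E, F}
read q: {A, B, D, E, F}
Final reachable set {A, B, D, E, F} has 5 states.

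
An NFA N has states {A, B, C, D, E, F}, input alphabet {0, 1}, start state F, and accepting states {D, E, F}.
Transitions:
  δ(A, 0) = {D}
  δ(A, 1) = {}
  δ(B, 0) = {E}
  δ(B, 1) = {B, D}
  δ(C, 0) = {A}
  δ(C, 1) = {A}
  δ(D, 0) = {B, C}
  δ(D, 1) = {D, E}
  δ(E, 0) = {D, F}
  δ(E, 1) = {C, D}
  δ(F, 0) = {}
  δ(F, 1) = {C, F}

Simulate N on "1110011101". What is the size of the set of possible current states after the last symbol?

6

Start: {F}
read 1: {C, F}
read 1: {A, C, F}
read 1: {A, C, F}
read 0: {A, D}
read 0: {B, C, D}
read 1: {A, B, D, E}
read 1: {B, C, D, E}
read 1: {A, B, C, D, E}
read 0: {A, B, C, D, E, F}
read 1: {A, B, C, D, E, F}
Final reachable set {A, B, C, D, E, F} has 6 states.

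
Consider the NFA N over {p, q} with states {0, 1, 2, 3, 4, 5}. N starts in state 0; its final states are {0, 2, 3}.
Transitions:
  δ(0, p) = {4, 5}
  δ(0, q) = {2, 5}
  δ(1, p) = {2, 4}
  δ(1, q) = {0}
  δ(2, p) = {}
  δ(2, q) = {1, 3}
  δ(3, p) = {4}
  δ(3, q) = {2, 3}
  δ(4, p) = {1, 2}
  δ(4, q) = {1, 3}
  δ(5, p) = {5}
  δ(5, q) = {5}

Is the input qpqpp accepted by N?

Start: {0}
read q: {2, 5}
read p: {5}
read q: {5}
read p: {5}
read p: {5}
Reachable ∩ accepting = {} — empty.

rejected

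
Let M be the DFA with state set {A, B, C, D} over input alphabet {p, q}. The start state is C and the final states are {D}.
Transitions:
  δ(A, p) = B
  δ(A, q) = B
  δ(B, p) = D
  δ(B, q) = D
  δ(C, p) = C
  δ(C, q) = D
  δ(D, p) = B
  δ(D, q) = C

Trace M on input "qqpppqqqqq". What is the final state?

C --q--> D
D --q--> C
C --p--> C
C --p--> C
C --p--> C
C --q--> D
D --q--> C
C --q--> D
D --q--> C
C --q--> D

D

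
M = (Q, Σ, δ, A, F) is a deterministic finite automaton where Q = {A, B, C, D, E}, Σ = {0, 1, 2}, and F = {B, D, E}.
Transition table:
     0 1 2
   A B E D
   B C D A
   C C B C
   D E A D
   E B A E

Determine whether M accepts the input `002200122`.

A --0--> B
B --0--> C
C --2--> C
C --2--> C
C --0--> C
C --0--> C
C --1--> B
B --2--> A
A --2--> D
End in state D, which is an accepting state.

accepted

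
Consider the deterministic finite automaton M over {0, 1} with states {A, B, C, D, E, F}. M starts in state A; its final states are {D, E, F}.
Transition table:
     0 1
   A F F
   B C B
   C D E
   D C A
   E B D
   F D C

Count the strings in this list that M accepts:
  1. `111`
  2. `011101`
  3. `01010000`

`111`: accepted
`011101`: accepted
`01010000`: accepted

3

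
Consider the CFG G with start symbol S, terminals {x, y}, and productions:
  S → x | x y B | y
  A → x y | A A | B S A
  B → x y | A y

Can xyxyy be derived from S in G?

S ⇒ xyB ⇒ xyAy ⇒ xyxyy

yes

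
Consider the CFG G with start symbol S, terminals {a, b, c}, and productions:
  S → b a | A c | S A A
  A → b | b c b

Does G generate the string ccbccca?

no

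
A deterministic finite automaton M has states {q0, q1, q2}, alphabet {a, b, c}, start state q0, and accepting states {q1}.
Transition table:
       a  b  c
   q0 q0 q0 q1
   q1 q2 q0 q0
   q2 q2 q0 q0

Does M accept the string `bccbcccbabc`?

q0 --b--> q0
q0 --c--> q1
q1 --c--> q0
q0 --b--> q0
q0 --c--> q1
q1 --c--> q0
q0 --c--> q1
q1 --b--> q0
q0 --a--> q0
q0 --b--> q0
q0 --c--> q1
End in state q1, which is an accepting state.

accepted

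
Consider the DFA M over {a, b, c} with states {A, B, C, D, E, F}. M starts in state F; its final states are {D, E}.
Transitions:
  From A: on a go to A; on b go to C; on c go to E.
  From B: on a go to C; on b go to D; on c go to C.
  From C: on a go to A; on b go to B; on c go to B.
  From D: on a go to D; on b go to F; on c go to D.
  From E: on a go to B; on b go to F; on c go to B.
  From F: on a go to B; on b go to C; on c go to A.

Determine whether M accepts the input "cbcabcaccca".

F --c--> A
A --b--> C
C --c--> B
B --a--> C
C --b--> B
B --c--> C
C --a--> A
A --c--> E
E --c--> B
B --c--> C
C --a--> A
End in state A, which is not an accepting state.

rejected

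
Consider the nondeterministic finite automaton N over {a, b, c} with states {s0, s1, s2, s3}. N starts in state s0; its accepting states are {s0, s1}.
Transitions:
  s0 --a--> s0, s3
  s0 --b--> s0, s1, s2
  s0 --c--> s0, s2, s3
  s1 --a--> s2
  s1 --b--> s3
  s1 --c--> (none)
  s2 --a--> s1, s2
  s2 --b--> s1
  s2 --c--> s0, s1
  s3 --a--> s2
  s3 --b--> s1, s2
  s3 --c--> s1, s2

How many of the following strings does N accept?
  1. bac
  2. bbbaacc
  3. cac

bac: accepted
bbbaacc: accepted
cac: accepted

3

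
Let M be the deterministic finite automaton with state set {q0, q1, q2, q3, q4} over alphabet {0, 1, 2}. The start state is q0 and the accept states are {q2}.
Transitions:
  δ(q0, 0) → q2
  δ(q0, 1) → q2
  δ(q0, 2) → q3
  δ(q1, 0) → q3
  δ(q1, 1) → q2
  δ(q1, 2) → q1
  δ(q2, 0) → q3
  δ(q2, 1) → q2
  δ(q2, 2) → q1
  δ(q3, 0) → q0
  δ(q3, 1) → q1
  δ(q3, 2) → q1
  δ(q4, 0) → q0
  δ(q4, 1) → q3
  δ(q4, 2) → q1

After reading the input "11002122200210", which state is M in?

q3

q0 --1--> q2
q2 --1--> q2
q2 --0--> q3
q3 --0--> q0
q0 --2--> q3
q3 --1--> q1
q1 --2--> q1
q1 --2--> q1
q1 --2--> q1
q1 --0--> q3
q3 --0--> q0
q0 --2--> q3
q3 --1--> q1
q1 --0--> q3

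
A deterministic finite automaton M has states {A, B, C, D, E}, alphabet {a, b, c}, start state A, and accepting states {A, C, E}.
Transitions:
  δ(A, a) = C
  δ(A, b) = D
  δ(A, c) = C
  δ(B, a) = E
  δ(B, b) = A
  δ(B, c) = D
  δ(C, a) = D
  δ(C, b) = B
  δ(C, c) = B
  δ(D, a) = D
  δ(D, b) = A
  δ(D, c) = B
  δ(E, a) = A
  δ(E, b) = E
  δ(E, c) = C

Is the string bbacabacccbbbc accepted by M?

accepted

A --b--> D
D --b--> A
A --a--> C
C --c--> B
B --a--> E
E --b--> E
E --a--> A
A --c--> C
C --c--> B
B --c--> D
D --b--> A
A --b--> D
D --b--> A
A --c--> C
End in state C, which is an accepting state.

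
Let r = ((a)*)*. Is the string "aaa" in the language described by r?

yes

Split into 3 pieces a · a · a; each matches (a)*.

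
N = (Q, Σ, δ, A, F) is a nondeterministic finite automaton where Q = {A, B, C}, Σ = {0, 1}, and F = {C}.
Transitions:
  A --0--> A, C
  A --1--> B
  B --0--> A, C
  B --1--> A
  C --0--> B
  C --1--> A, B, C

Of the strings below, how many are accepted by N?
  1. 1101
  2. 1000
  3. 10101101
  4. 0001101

1101: accepted
1000: accepted
10101101: accepted
0001101: accepted

4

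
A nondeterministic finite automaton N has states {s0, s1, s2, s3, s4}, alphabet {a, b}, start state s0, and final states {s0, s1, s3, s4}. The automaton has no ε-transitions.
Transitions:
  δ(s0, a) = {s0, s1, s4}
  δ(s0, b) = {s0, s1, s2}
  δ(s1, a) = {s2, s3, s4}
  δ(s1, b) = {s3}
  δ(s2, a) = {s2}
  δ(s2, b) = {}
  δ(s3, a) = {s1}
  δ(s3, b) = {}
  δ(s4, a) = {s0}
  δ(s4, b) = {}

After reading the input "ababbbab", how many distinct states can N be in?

Start: {s0}
read a: {s0, s1, s4}
read b: {s0, s1, s2, s3}
read a: {s0, s1, s2, s3, s4}
read b: {s0, s1, s2, s3}
read b: {s0, s1, s2, s3}
read b: {s0, s1, s2, s3}
read a: {s0, s1, s2, s3, s4}
read b: {s0, s1, s2, s3}
Final reachable set {s0, s1, s2, s3} has 4 states.

4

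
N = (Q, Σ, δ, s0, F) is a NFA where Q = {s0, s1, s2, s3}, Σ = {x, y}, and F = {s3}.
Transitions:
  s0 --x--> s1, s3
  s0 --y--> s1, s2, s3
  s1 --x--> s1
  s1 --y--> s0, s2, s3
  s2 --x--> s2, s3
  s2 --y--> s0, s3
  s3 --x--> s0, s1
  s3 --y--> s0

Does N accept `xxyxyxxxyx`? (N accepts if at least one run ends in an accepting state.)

accepted

Start: {s0}
read x: {s1, s3}
read x: {s0, s1}
read y: {s0, s1, s2, s3}
read x: {s0, s1, s2, s3}
read y: {s0, s1, s2, s3}
read x: {s0, s1, s2, s3}
read x: {s0, s1, s2, s3}
read x: {s0, s1, s2, s3}
read y: {s0, s1, s2, s3}
read x: {s0, s1, s2, s3}
Reachable ∩ accepting = {s3} — nonempty.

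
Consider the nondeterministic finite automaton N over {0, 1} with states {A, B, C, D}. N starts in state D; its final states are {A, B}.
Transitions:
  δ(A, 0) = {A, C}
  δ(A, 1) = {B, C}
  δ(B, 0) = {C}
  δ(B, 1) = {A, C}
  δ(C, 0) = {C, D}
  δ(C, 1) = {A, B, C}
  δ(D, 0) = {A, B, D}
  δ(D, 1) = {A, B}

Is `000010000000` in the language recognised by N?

Start: {D}
read 0: {A, B, D}
read 0: {A, B, C, D}
read 0: {A, B, C, D}
read 0: {A, B, C, D}
read 1: {A, B, C}
read 0: {A, C, D}
read 0: {A, B, C, D}
read 0: {A, B, C, D}
read 0: {A, B, C, D}
read 0: {A, B, C, D}
read 0: {A, B, C, D}
read 0: {A, B, C, D}
Reachable ∩ accepting = {A, B} — nonempty.

accepted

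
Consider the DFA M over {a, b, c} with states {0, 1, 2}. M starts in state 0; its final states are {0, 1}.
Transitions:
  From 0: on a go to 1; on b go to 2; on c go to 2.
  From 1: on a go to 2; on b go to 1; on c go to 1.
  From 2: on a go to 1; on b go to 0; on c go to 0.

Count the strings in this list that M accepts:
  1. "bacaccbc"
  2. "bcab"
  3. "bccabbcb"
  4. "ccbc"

3

"bacaccbc": rejected
"bcab": accepted
"bccabbcb": accepted
"ccbc": accepted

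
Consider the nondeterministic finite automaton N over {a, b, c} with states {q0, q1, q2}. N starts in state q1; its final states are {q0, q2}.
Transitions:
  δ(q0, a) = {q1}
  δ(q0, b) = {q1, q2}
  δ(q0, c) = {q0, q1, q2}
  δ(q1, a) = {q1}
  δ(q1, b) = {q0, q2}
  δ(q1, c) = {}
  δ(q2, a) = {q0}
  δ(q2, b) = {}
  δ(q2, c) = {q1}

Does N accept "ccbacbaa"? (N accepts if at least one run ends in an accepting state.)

rejected

Start: {q1}
read c: {}
The reachable set is empty and stays empty for the remaining 7 symbols.
Reachable ∩ accepting = {} — empty.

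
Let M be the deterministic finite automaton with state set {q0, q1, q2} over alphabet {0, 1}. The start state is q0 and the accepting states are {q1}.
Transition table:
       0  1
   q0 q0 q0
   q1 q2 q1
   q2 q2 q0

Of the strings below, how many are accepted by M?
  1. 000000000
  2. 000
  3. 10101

0

000000000: rejected
000: rejected
10101: rejected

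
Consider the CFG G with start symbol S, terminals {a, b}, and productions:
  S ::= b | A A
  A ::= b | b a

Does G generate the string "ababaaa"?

no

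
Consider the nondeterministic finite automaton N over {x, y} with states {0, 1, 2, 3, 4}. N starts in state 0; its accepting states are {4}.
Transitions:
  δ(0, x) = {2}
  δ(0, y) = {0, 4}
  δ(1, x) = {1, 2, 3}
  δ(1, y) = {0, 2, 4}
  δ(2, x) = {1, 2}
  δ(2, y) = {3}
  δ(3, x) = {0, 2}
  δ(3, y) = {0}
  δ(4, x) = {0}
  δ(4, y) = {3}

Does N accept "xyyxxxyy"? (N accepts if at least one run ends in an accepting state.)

Start: {0}
read x: {2}
read y: {3}
read y: {0}
read x: {2}
read x: {1, 2}
read x: {1, 2, 3}
read y: {0, 2, 3, 4}
read y: {0, 3, 4}
Reachable ∩ accepting = {4} — nonempty.

accepted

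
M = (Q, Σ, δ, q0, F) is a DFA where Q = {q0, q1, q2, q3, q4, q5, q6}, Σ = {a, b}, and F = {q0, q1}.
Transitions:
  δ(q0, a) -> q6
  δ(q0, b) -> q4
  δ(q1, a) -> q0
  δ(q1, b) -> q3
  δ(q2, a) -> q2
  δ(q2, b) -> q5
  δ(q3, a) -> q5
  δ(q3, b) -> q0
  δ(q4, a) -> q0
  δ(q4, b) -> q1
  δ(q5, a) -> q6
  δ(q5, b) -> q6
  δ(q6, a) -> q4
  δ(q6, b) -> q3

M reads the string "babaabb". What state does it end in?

q0

q0 --b--> q4
q4 --a--> q0
q0 --b--> q4
q4 --a--> q0
q0 --a--> q6
q6 --b--> q3
q3 --b--> q0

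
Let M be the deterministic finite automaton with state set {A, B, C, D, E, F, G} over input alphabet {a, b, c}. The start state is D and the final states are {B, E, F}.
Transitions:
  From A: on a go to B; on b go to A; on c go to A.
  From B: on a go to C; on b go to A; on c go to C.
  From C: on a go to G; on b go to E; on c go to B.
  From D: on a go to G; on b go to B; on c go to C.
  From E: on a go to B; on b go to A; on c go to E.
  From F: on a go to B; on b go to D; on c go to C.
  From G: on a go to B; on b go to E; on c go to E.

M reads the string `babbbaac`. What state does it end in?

B

D --b--> B
B --a--> C
C --b--> E
E --b--> A
A --b--> A
A --a--> B
B --a--> C
C --c--> B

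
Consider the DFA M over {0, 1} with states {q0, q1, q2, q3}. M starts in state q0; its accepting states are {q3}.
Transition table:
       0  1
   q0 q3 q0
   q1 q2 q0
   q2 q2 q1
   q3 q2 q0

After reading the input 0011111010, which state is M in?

q3

q0 --0--> q3
q3 --0--> q2
q2 --1--> q1
q1 --1--> q0
q0 --1--> q0
q0 --1--> q0
q0 --1--> q0
q0 --0--> q3
q3 --1--> q0
q0 --0--> q3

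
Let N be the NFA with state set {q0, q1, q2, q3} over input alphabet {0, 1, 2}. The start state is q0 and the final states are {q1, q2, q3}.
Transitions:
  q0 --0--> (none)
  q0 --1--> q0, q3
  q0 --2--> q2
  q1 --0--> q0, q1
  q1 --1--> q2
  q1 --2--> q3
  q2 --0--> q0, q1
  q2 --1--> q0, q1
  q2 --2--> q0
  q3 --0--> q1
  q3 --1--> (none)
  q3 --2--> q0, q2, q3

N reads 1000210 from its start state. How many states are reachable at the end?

2

Start: {q0}
read 1: {q0, q3}
read 0: {q1}
read 0: {q0, q1}
read 0: {q0, q1}
read 2: {q2, q3}
read 1: {q0, q1}
read 0: {q0, q1}
Final reachable set {q0, q1} has 2 states.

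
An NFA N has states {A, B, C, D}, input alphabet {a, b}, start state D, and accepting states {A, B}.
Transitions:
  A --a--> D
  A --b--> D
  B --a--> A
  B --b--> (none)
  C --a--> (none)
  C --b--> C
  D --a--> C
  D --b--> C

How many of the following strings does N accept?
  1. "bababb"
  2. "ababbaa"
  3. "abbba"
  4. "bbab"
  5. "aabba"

0

"bababb": rejected
"ababbaa": rejected
"abbba": rejected
"bbab": rejected
"aabba": rejected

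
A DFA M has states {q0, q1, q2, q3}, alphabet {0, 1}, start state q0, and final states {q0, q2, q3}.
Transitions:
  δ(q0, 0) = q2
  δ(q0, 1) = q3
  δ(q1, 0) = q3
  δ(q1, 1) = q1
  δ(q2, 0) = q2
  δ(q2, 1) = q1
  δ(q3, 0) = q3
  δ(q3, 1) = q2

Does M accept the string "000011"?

rejected

q0 --0--> q2
q2 --0--> q2
q2 --0--> q2
q2 --0--> q2
q2 --1--> q1
q1 --1--> q1
End in state q1, which is not an accepting state.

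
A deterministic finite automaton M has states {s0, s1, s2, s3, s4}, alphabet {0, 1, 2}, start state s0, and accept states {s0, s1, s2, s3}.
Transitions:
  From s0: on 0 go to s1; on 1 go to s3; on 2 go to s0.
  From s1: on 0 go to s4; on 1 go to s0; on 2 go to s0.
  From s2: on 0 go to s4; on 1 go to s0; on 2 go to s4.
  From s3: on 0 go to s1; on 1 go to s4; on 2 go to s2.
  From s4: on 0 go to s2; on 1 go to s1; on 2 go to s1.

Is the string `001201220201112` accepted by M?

accepted

s0 --0--> s1
s1 --0--> s4
s4 --1--> s1
s1 --2--> s0
s0 --0--> s1
s1 --1--> s0
s0 --2--> s0
s0 --2--> s0
s0 --0--> s1
s1 --2--> s0
s0 --0--> s1
s1 --1--> s0
s0 --1--> s3
s3 --1--> s4
s4 --2--> s1
End in state s1, which is an accepting state.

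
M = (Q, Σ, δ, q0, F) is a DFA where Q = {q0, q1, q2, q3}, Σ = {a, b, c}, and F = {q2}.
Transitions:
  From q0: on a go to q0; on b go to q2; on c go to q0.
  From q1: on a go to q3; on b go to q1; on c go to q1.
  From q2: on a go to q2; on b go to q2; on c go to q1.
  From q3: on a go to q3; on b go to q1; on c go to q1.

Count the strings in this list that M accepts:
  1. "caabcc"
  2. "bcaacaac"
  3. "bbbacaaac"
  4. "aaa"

"caabcc": rejected
"bcaacaac": rejected
"bbbacaaac": rejected
"aaa": rejected

0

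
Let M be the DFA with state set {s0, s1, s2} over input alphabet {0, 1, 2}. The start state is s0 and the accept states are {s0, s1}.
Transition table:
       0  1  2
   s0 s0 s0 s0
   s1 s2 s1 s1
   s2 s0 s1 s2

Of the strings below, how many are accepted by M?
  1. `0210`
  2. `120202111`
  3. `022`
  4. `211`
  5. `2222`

5

`0210`: accepted
`120202111`: accepted
`022`: accepted
`211`: accepted
`2222`: accepted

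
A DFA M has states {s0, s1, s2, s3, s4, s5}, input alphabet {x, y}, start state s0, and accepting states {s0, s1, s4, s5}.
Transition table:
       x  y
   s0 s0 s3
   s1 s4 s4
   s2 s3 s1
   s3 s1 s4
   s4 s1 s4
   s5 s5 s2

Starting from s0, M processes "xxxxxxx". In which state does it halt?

s0

s0 --x--> s0
s0 --x--> s0
s0 --x--> s0
s0 --x--> s0
s0 --x--> s0
s0 --x--> s0
s0 --x--> s0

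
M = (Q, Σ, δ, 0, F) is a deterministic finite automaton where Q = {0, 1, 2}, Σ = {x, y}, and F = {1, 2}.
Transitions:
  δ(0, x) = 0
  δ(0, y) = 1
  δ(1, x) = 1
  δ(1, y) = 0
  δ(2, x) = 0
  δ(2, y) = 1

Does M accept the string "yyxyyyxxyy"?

accepted

0 --y--> 1
1 --y--> 0
0 --x--> 0
0 --y--> 1
1 --y--> 0
0 --y--> 1
1 --x--> 1
1 --x--> 1
1 --y--> 0
0 --y--> 1
End in state 1, which is an accepting state.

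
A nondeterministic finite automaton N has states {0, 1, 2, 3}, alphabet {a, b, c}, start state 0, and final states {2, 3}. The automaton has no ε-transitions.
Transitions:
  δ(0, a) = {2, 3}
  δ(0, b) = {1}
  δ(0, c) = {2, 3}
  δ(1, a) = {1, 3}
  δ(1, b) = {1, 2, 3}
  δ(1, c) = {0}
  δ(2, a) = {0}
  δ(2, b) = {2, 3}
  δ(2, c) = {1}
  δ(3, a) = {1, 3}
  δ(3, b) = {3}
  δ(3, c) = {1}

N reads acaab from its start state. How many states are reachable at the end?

Start: {0}
read a: {2, 3}
read c: {1}
read a: {1, 3}
read a: {1, 3}
read b: {1, 2, 3}
Final reachable set {1, 2, 3} has 3 states.

3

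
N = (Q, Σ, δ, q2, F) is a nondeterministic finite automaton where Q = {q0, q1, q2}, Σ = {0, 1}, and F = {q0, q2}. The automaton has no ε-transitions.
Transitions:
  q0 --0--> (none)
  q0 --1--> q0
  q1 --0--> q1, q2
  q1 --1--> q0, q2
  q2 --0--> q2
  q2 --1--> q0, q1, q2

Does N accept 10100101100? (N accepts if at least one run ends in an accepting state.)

accepted

Start: {q2}
read 1: {q0, q1, q2}
read 0: {q1, q2}
read 1: {q0, q1, q2}
read 0: {q1, q2}
read 0: {q1, q2}
read 1: {q0, q1, q2}
read 0: {q1, q2}
read 1: {q0, q1, q2}
read 1: {q0, q1, q2}
read 0: {q1, q2}
read 0: {q1, q2}
Reachable ∩ accepting = {q2} — nonempty.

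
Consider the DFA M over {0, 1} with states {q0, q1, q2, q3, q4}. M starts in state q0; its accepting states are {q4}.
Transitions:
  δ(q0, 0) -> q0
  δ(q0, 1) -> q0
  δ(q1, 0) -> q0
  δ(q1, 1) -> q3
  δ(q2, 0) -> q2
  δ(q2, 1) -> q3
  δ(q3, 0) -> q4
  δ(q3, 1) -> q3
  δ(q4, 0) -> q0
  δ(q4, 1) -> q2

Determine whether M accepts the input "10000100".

rejected

q0 --1--> q0
q0 --0--> q0
q0 --0--> q0
q0 --0--> q0
q0 --0--> q0
q0 --1--> q0
q0 --0--> q0
q0 --0--> q0
End in state q0, which is not an accepting state.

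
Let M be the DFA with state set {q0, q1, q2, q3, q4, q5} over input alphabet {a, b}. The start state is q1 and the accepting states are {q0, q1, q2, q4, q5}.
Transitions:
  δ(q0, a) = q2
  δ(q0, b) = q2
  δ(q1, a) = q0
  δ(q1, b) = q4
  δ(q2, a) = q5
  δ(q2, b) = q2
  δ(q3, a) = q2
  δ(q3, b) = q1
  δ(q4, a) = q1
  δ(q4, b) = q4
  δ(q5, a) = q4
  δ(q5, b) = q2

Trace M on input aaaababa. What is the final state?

q1 --a--> q0
q0 --a--> q2
q2 --a--> q5
q5 --a--> q4
q4 --b--> q4
q4 --a--> q1
q1 --b--> q4
q4 --a--> q1

q1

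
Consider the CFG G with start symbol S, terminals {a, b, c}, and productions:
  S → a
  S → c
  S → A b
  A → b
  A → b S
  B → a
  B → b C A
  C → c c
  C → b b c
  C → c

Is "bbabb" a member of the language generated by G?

yes

S ⇒ Ab ⇒ bSb ⇒ bAbb ⇒ bbSbb ⇒ bbabb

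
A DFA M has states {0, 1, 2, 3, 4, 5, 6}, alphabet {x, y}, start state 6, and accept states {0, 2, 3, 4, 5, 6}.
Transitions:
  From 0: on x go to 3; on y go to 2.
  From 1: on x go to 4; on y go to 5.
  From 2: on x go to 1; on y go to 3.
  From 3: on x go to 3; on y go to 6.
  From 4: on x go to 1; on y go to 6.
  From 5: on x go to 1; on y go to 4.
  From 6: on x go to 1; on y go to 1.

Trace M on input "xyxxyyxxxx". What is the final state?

1

6 --x--> 1
1 --y--> 5
5 --x--> 1
1 --x--> 4
4 --y--> 6
6 --y--> 1
1 --x--> 4
4 --x--> 1
1 --x--> 4
4 --x--> 1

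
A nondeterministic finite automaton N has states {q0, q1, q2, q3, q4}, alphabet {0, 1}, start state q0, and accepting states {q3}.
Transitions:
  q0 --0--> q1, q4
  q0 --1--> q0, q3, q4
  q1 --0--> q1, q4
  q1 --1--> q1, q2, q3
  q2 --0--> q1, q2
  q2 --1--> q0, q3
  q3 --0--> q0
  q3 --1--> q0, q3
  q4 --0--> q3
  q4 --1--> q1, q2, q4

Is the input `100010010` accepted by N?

Start: {q0}
read 1: {q0, q3, q4}
read 0: {q0, q1, q3, q4}
read 0: {q0, q1, q3, q4}
read 0: {q0, q1, q3, q4}
read 1: {q0, q1, q2, q3, q4}
read 0: {q0, q1, q2, q3, q4}
read 0: {q0, q1, q2, q3, q4}
read 1: {q0, q1, q2, q3, q4}
read 0: {q0, q1, q2, q3, q4}
Reachable ∩ accepting = {q3} — nonempty.

accepted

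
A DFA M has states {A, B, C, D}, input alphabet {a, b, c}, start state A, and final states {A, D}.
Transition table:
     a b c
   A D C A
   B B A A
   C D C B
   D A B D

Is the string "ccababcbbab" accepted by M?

rejected

A --c--> A
A --c--> A
A --a--> D
D --b--> B
B --a--> B
B --b--> A
A --c--> A
A --b--> C
C --b--> C
C --a--> D
D --b--> B
End in state B, which is not an accepting state.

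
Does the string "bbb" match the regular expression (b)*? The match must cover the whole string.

yes

Split into 3 pieces b · b · b; each matches b.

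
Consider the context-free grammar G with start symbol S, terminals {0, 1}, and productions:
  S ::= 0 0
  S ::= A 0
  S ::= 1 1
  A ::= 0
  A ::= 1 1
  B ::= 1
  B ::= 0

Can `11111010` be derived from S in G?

no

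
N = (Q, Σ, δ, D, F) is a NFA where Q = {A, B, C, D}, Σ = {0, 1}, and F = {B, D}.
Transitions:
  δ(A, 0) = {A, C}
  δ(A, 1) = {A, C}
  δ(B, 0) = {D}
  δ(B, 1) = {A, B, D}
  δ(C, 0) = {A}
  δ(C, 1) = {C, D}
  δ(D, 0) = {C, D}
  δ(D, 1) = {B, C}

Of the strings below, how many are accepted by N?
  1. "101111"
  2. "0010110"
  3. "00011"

"101111": accepted
"0010110": accepted
"00011": accepted

3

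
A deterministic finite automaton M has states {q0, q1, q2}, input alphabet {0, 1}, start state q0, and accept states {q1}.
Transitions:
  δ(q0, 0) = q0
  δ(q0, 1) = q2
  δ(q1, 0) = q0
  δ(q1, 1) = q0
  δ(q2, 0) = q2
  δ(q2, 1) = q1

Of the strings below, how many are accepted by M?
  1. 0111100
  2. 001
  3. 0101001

0111100: rejected
001: rejected
0101001: rejected

0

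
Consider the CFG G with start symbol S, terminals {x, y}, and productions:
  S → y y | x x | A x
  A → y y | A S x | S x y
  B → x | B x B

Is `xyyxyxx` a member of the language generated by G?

no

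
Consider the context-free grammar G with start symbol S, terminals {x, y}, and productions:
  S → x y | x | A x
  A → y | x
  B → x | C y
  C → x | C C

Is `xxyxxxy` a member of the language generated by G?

no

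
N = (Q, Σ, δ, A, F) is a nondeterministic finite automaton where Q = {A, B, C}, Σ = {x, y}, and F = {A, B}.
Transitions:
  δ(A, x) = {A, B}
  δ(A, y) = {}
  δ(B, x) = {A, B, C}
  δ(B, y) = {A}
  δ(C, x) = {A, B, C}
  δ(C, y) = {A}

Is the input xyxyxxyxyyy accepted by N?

rejected

Start: {A}
read x: {A, B}
read y: {A}
read x: {A, B}
read y: {A}
read x: {A, B}
read x: {A, B, C}
read y: {A}
read x: {A, B}
read y: {A}
read y: {}
The reachable set is empty and stays empty for the remaining 1 symbol.
Reachable ∩ accepting = {} — empty.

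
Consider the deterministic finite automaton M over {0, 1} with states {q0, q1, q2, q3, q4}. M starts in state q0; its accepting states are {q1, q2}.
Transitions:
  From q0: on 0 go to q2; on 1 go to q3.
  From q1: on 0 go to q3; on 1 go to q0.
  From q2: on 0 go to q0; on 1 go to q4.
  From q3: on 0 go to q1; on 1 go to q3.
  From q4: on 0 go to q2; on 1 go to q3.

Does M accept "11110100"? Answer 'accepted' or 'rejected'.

q0 --1--> q3
q3 --1--> q3
q3 --1--> q3
q3 --1--> q3
q3 --0--> q1
q1 --1--> q0
q0 --0--> q2
q2 --0--> q0
End in state q0, which is not an accepting state.

rejected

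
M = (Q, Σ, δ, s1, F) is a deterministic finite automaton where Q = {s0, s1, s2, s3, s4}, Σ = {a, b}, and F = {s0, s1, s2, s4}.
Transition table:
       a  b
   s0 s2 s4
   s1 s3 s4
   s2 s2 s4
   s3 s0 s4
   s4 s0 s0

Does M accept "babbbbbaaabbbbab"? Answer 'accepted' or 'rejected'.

accepted

s1 --b--> s4
s4 --a--> s0
s0 --b--> s4
s4 --b--> s0
s0 --b--> s4
s4 --b--> s0
s0 --b--> s4
s4 --a--> s0
s0 --a--> s2
s2 --a--> s2
s2 --b--> s4
s4 --b--> s0
s0 --b--> s4
s4 --b--> s0
s0 --a--> s2
s2 --b--> s4
End in state s4, which is an accepting state.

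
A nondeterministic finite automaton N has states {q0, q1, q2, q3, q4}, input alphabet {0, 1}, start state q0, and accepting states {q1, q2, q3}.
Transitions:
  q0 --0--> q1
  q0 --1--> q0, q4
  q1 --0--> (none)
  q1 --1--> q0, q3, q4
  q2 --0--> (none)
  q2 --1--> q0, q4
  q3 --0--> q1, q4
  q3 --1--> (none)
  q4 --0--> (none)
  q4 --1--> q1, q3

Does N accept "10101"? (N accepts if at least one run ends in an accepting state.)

Start: {q0}
read 1: {q0, q4}
read 0: {q1}
read 1: {q0, q3, q4}
read 0: {q1, q4}
read 1: {q0, q1, q3, q4}
Reachable ∩ accepting = {q1, q3} — nonempty.

accepted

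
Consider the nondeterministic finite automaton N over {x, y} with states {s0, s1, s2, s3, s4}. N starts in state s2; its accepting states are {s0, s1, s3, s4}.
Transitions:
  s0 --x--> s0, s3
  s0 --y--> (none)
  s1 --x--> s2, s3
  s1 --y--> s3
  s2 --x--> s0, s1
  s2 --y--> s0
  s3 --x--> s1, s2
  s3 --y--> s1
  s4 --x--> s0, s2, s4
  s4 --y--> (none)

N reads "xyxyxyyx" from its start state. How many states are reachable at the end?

3

Start: {s2}
read x: {s0, s1}
read y: {s3}
read x: {s1, s2}
read y: {s0, s3}
read x: {s0, s1, s2, s3}
read y: {s0, s1, s3}
read y: {s1, s3}
read x: {s1, s2, s3}
Final reachable set {s1, s2, s3} has 3 states.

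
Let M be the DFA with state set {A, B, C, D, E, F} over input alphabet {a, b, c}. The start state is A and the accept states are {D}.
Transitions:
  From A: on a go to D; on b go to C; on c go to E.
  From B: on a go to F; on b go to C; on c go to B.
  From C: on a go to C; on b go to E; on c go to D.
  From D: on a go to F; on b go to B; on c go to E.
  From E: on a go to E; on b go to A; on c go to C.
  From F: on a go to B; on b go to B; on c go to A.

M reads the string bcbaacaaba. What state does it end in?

A --b--> C
C --c--> D
D --b--> B
B --a--> F
F --a--> B
B --c--> B
B --a--> F
F --a--> B
B --b--> C
C --a--> C

C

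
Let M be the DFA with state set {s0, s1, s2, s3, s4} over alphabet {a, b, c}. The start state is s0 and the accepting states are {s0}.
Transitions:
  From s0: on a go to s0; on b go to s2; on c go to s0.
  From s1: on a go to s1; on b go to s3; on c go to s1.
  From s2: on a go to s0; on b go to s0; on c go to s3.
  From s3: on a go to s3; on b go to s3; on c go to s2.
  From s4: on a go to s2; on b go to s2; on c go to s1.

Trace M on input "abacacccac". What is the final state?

s0 --a--> s0
s0 --b--> s2
s2 --a--> s0
s0 --c--> s0
s0 --a--> s0
s0 --c--> s0
s0 --c--> s0
s0 --c--> s0
s0 --a--> s0
s0 --c--> s0

s0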